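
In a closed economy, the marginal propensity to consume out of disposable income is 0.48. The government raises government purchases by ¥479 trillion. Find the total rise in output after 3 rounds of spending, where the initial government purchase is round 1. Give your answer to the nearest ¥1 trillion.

¥819 trillion

Round 1 adds ΔG = ¥479 trillion; each later round is MPC = 0.48 times the previous.
After 3 rounds: 479 + 229.92 + 110.3616 = ΔG·(1 − c^3)/(1 − c) = 479 × (1 − 0.110592)/0.52 ≈ ¥819 trillion.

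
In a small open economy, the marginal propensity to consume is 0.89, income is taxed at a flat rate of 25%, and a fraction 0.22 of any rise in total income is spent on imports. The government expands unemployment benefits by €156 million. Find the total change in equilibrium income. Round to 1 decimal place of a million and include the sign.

The transfer change shifts disposable income by +€156 million, so first-round consumption changes by c·ΔTR = 0.89 × (+€156 million) = +€138.84 million.
Expenditure multiplier = 1/(1 − c(1−t) + m) = 1/(1 − 0.89×0.75 + 0.22) = 1/0.5525 ≈ 1.81.
The transfer multiplier is c × k ≈ 1.611, so ΔY = k × (c·ΔTR) = (+€138.84 million) / 0.5525 ≈ +€251.3 million.

+€251.3 million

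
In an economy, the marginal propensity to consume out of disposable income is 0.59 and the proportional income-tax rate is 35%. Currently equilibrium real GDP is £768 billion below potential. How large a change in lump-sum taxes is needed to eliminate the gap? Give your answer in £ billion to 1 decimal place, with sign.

Spending multiplier = 1/(1 − c(1−t)) = 1/(1 − 0.59×0.65) = 1/0.6165 ≈ 1.622.
Tax multiplier = −c·k = −0.59/0.6165 ≈ −0.957. Need ΔY = +£768 billion, so ΔT = ΔY/(−c·k) = −(+£768 billion) × 0.6165 / 0.59 ≈ −£802.5 billion.
The government should cut lump-sum taxes by £802.5 billion.

−£802.5 billion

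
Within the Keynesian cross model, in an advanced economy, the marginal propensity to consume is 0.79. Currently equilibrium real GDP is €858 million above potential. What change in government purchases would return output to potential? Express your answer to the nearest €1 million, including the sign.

−€180 million

Spending multiplier = 1/(1 − MPC) = 1/(1 − 0.79) = 1/0.21 ≈ 4.762.
Need ΔY = −€858 million, so ΔG = ΔY/k = (−€858 million) × 0.21 ≈ −€180 million.
The government should cut government purchases by €180 million.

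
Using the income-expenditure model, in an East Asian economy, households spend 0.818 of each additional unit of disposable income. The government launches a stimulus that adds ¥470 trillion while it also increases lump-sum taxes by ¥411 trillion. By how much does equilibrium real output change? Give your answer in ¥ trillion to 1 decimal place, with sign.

Expenditure multiplier = 1/(1 − MPC) = 1/(1 − 0.818) = 1/0.182 ≈ 5.495.
ΔG contributes k·ΔG = (+¥470 trillion) / 0.182 ≈ +¥2,582.4 trillion.
ΔT of +¥411 trillion changes first-round spending by −c·ΔT = −¥336.198 trillion, contributing k·(−c·ΔT) = (−¥336.198 trillion) / 0.182 ≈ −¥1,847.2 trillion.
Net ΔY = k(ΔG − c·ΔT) = (+¥133.802 trillion) / 0.182 ≈ +¥735.2 trillion.

+¥735.2 trillion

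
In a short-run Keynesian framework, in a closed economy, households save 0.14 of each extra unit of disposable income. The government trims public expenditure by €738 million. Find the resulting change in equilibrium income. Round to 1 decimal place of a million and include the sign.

MPC = 1 − MPS = 1 − 0.14 = 0.86.
Expenditure multiplier = 1/(1 − MPC) = 1/(1 − 0.86) = 1/0.14 ≈ 7.143.
ΔY = k × ΔG = (−€738 million) / 0.14 ≈ −€5,271.4 million.

−€5,271.4 million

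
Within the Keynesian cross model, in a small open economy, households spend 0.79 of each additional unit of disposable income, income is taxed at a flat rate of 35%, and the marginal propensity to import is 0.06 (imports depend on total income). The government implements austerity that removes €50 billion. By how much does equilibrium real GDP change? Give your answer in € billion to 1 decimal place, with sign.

−€91.5 billion

Government-spending multiplier = 1/(1 − c(1−t) + m) = 1/(1 − 0.79×0.65 + 0.06) = 1/0.5465 ≈ 1.83.
ΔY = k × ΔG = (−€50 billion) / 0.5465 ≈ −€91.5 billion.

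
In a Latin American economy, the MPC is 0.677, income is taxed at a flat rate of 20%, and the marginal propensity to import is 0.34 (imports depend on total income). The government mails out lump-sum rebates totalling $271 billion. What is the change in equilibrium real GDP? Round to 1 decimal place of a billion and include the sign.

+$229.8 billion

A lump-sum tax change of −$271 billion shifts disposable income by +$271 billion; first-round consumption changes by −c × ΔT = −0.677 × (−$271 billion) = +$183.467 billion.
Expenditure multiplier = 1/(1 − c(1−t) + m) = 1/(1 − 0.677×0.8 + 0.34) = 1/0.7984 ≈ 1.253.
The tax multiplier is −c × k ≈ −0.848, so ΔY = k × (−c·ΔT) = (+$183.467 billion) / 0.7984 ≈ +$229.8 billion.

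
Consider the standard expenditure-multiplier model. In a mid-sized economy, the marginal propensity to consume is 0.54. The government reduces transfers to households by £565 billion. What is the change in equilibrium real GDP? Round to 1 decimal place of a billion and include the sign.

The transfer change shifts disposable income by −£565 billion, so first-round consumption changes by c·ΔTR = 0.54 × (−£565 billion) = −£305.1 billion.
Expenditure multiplier = 1/(1 − MPC) = 1/(1 − 0.54) = 1/0.46 ≈ 2.174.
The transfer multiplier is c × k ≈ 1.174, so ΔY = k × (c·ΔTR) = (−£305.1 billion) / 0.46 ≈ −£663.3 billion.

−£663.3 billion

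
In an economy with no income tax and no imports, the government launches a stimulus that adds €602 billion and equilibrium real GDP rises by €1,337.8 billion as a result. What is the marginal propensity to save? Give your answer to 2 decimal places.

0.45

Implied spending multiplier k = ΔY/ΔG = 1,337.8/602 ≈ 2.2223.
Since k = 1/(1 − MPC), MPC = 1 − 1/k = 1 − ΔG/ΔY = 1 − 602/1,337.8 ≈ 0.55.
MPS = 1 − MPC = 0.45.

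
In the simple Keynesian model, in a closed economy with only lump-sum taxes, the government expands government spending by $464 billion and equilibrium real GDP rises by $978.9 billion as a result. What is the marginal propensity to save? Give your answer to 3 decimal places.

0.474

Implied spending multiplier k = ΔY/ΔG = 978.9/464 ≈ 2.1097.
Since k = 1/(1 − MPC), MPC = 1 − 1/k = 1 − ΔG/ΔY = 1 − 464/978.9 ≈ 0.526.
MPS = 1 − MPC = 0.474.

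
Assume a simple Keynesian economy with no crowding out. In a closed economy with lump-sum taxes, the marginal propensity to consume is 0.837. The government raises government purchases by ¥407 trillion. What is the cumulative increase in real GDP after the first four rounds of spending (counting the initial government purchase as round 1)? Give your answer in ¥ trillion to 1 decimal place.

Round 1 adds ΔG = ¥407 trillion; each later round is MPC = 0.837 times the previous.
After 4 rounds: 407 + 340.659 + 285.131583 + 238.655134971 = ΔG·(1 − c^4)/(1 − c) = 407 × (1 − 0.490796923761)/0.163 ≈ ¥1,271.4 trillion.

¥1,271.4 trillion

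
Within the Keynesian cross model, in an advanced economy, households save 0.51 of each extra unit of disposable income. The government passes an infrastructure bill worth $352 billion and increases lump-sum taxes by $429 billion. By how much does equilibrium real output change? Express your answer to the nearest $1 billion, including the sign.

+$278 billion

MPC = 1 − MPS = 1 − 0.51 = 0.49.
Expenditure multiplier = 1/(1 − MPC) = 1/(1 − 0.49) = 1/0.51 ≈ 1.961.
ΔG contributes k·ΔG = (+$352 billion) / 0.51 ≈ +$690.2 billion.
ΔT of +$429 billion changes first-round spending by −c·ΔT = −$210.21 billion, contributing k·(−c·ΔT) = (−$210.21 billion) / 0.51 ≈ −$412.2 billion.
Net ΔY = k(ΔG − c·ΔT) = (+$141.79 billion) / 0.51 ≈ +$278 billion.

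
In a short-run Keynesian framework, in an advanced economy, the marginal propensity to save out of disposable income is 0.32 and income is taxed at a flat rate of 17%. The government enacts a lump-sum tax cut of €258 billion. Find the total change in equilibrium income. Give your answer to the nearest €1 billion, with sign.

+€403 billion

MPC = 1 − MPS = 1 − 0.32 = 0.68.
A lump-sum tax change of −€258 billion shifts disposable income by +€258 billion; first-round consumption changes by −c × ΔT = −0.68 × (−€258 billion) = +€175.44 billion.
Expenditure multiplier = 1/(1 − c(1−t)) = 1/(1 − 0.68×0.83) = 1/0.4356 ≈ 2.296.
The tax multiplier is −c × k ≈ −1.561, so ΔY = k × (−c·ΔT) = (+€175.44 billion) / 0.4356 ≈ +€403 billion.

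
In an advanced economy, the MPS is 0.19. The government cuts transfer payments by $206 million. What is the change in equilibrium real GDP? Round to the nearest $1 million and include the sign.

MPC = 1 − MPS = 1 − 0.19 = 0.81.
The transfer change shifts disposable income by −$206 million, so first-round consumption changes by c·ΔTR = 0.81 × (−$206 million) = −$166.86 million.
Expenditure multiplier = 1/(1 − MPC) = 1/(1 − 0.81) = 1/0.19 ≈ 5.263.
The transfer multiplier is c × k ≈ 4.263, so ΔY = k × (c·ΔTR) = (−$166.86 million) / 0.19 ≈ −$878 million.

−$878 million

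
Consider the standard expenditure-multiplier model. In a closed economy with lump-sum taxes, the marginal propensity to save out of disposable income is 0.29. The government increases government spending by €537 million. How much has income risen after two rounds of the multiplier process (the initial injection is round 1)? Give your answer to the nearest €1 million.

MPC = 1 − MPS = 1 − 0.29 = 0.71.
Round 1 adds ΔG = €537 million; each later round is MPC = 0.71 times the previous.
After 2 rounds: 537 + 381.27 = ΔG·(1 − c^2)/(1 − c) = 537 × (1 − 0.5041)/0.29 ≈ €918 million.

€918 million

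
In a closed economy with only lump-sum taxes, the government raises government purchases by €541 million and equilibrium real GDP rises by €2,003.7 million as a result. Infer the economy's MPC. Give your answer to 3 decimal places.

Implied spending multiplier k = ΔY/ΔG = 2,003.7/541 ≈ 3.7037.
Since k = 1/(1 − MPC), MPC = 1 − 1/k = 1 − ΔG/ΔY = 1 − 541/2,003.7 ≈ 0.730.

0.730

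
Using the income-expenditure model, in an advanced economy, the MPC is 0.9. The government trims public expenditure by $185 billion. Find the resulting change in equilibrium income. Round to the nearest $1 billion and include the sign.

Spending multiplier = 1/(1 − MPC) = 1/(1 − 0.9) = 1/0.1 = 10.
ΔY = k × ΔG = (−$185 billion) / 0.1 = −$1,850 billion.

−$1,850 billion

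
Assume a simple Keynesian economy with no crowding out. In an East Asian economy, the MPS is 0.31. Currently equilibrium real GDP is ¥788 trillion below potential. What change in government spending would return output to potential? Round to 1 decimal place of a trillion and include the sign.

MPC = 1 − MPS = 1 − 0.31 = 0.69.
Spending multiplier = 1/(1 − MPC) = 1/(1 − 0.69) = 1/0.31 ≈ 3.226.
Need ΔY = +¥788 trillion, so ΔG = ΔY/k = (+¥788 trillion) × 0.31 ≈ +¥244.3 trillion.
The government should increase government spending by ¥244.3 trillion.

+¥244.3 trillion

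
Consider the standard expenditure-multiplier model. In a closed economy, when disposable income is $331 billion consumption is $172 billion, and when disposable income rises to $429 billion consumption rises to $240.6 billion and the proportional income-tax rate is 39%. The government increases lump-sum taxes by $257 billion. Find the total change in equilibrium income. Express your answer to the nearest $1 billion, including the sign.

MPC = ΔC/ΔYd = (240.6 − 172)/(429 − 331) = 68.6/98 = 0.7.
A lump-sum tax change of +$257 billion shifts disposable income by −$257 billion; first-round consumption changes by −c × ΔT = −0.7 × (+$257 billion) = −$179.9 billion.
Expenditure multiplier = 1/(1 − c(1−t)) = 1/(1 − 0.7×0.61) = 1/0.573 ≈ 1.745.
The tax multiplier is −c × k ≈ −1.222, so ΔY = k × (−c·ΔT) = (−$179.9 billion) / 0.573 ≈ −$314 billion.

−$314 billion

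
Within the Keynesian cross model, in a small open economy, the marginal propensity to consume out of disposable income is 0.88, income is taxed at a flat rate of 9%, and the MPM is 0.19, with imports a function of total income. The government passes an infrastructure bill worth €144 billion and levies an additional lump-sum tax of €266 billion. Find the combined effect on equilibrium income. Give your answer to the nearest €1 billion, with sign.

−€231 billion

Expenditure multiplier = 1/(1 − c(1−t) + m) = 1/(1 − 0.88×0.91 + 0.19) = 1/0.3892 ≈ 2.569.
ΔG contributes k·ΔG = (+€144 billion) / 0.3892 ≈ +€370 billion.
ΔT of +€266 billion changes first-round spending by −c·ΔT = −€234.08 billion, contributing k·(−c·ΔT) = (−€234.08 billion) / 0.3892 ≈ −€601.4 billion.
Net ΔY = k(ΔG − c·ΔT) = (−€90.08 billion) / 0.3892 ≈ −€231 billion.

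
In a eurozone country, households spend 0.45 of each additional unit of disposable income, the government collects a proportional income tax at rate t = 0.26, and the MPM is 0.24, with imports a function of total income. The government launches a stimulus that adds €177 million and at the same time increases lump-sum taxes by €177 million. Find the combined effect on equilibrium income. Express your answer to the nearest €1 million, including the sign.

+€107 million

Expenditure multiplier = 1/(1 − c(1−t) + m) = 1/(1 − 0.45×0.74 + 0.24) = 1/0.907 ≈ 1.103.
ΔG contributes k·ΔG = (+€177 million) / 0.907 ≈ +€195.1 million.
ΔT of +€177 million changes first-round spending by −c·ΔT = −€79.65 million, contributing k·(−c·ΔT) = (−€79.65 million) / 0.907 ≈ −€87.8 million.
Net ΔY = k(ΔG − c·ΔT) = (+€97.35 million) / 0.907 ≈ +€107 million.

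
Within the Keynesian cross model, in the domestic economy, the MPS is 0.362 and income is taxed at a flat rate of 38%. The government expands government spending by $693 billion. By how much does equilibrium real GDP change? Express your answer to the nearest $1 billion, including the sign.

MPC = 1 − MPS = 1 − 0.362 = 0.638.
Government-spending multiplier = 1/(1 − c(1−t)) = 1/(1 − 0.638×0.62) = 1/0.60444 ≈ 1.654.
ΔY = k × ΔG = (+$693 billion) / 0.60444 ≈ +$1,147 billion.

+$1,147 billion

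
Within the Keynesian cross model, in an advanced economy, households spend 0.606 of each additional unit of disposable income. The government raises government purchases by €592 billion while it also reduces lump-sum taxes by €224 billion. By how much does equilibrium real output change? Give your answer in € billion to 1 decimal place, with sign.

+€1,847.1 billion

Expenditure multiplier = 1/(1 − MPC) = 1/(1 − 0.606) = 1/0.394 ≈ 2.538.
ΔG contributes k·ΔG = (+€592 billion) / 0.394 ≈ +€1,502.5 billion.
ΔT of −€224 billion changes first-round spending by −c·ΔT = +€135.744 billion, contributing k·(−c·ΔT) = (+€135.744 billion) / 0.394 ≈ +€344.5 billion.
Net ΔY = k(ΔG − c·ΔT) = (+€727.744 billion) / 0.394 ≈ +€1,847.1 billion.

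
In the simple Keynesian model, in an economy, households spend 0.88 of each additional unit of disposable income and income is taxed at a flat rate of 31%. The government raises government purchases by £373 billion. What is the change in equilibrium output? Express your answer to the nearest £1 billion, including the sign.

+£950 billion

Expenditure multiplier = 1/(1 − c(1−t)) = 1/(1 − 0.88×0.69) = 1/0.3928 ≈ 2.546.
ΔY = k × ΔG = (+£373 billion) / 0.3928 ≈ +£950 billion.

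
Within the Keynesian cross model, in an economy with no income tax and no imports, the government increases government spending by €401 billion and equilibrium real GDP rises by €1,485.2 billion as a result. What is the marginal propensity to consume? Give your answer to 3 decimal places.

Implied spending multiplier k = ΔY/ΔG = 1,485.2/401 ≈ 3.7037.
Since k = 1/(1 − MPC), MPC = 1 − 1/k = 1 − ΔG/ΔY = 1 − 401/1,485.2 ≈ 0.730.

0.730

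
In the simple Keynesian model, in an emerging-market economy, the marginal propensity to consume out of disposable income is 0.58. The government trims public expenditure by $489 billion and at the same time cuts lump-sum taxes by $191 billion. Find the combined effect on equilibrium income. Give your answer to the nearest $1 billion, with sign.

Expenditure multiplier = 1/(1 − MPC) = 1/(1 − 0.58) = 1/0.42 ≈ 2.381.
ΔG contributes k·ΔG = (−$489 billion) / 0.42 ≈ −$1,164.3 billion.
ΔT of −$191 billion changes first-round spending by −c·ΔT = +$110.78 billion, contributing k·(−c·ΔT) = (+$110.78 billion) / 0.42 ≈ +$263.8 billion.
Net ΔY = k(ΔG − c·ΔT) = (−$378.22 billion) / 0.42 ≈ −$901 billion.

−$901 billion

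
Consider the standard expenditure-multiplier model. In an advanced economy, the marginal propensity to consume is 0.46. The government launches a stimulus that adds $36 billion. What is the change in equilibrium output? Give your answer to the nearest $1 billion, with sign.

+$67 billion

Government-spending multiplier = 1/(1 − MPC) = 1/(1 − 0.46) = 1/0.54 ≈ 1.852.
ΔY = k × ΔG = (+$36 billion) / 0.54 ≈ +$67 billion.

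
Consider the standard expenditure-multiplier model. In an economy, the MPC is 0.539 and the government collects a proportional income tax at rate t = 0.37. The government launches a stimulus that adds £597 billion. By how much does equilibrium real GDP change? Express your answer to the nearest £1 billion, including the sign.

+£904 billion

Government-spending multiplier = 1/(1 − c(1−t)) = 1/(1 − 0.539×0.63) = 1/0.66043 ≈ 1.514.
ΔY = k × ΔG = (+£597 billion) / 0.66043 ≈ +£904 billion.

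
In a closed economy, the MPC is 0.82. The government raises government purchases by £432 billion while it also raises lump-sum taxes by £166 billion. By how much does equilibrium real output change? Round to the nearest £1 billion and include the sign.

Expenditure multiplier = 1/(1 − MPC) = 1/(1 − 0.82) = 1/0.18 ≈ 5.556.
ΔG contributes k·ΔG = (+£432 billion) / 0.18 = +£2,400 billion.
ΔT of +£166 billion changes first-round spending by −c·ΔT = −£136.12 billion, contributing k·(−c·ΔT) = (−£136.12 billion) / 0.18 ≈ −£756.2 billion.
Net ΔY = k(ΔG − c·ΔT) = (+£295.88 billion) / 0.18 ≈ +£1,644 billion.

+£1,644 billion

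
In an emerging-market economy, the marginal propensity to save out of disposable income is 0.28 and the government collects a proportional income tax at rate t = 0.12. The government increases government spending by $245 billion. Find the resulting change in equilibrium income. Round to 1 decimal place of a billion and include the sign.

+$668.7 billion

MPC = 1 − MPS = 1 − 0.28 = 0.72.
Expenditure multiplier = 1/(1 − c(1−t)) = 1/(1 − 0.72×0.88) = 1/0.3664 ≈ 2.729.
ΔY = k × ΔG = (+$245 billion) / 0.3664 ≈ +$668.7 billion.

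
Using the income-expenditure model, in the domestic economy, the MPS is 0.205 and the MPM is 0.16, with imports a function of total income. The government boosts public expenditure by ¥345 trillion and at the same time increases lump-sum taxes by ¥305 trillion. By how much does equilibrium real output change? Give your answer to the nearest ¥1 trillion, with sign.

MPC = 1 − MPS = 1 − 0.205 = 0.795.
Expenditure multiplier = 1/(1 − c + m) = 1/(1 − 0.795 + 0.16) = 1/0.365 ≈ 2.74.
ΔG contributes k·ΔG = (+¥345 trillion) / 0.365 ≈ +¥945.2 trillion.
ΔT of +¥305 trillion changes first-round spending by −c·ΔT = −¥242.475 trillion, contributing k·(−c·ΔT) = (−¥242.475 trillion) / 0.365 ≈ −¥664.3 trillion.
Net ΔY = k(ΔG − c·ΔT) = (+¥102.525 trillion) / 0.365 ≈ +¥281 trillion.

+¥281 trillion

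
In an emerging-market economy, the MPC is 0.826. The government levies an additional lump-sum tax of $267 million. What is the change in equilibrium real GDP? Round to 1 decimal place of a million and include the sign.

−$1,267.5 million

A lump-sum tax change of +$267 million shifts disposable income by −$267 million; first-round consumption changes by −c × ΔT = −0.826 × (+$267 million) = −$220.542 million.
Expenditure multiplier = 1/(1 − MPC) = 1/(1 − 0.826) = 1/0.174 ≈ 5.747.
The tax multiplier is −c × k ≈ −4.747, so ΔY = k × (−c·ΔT) = (−$220.542 million) / 0.174 ≈ −$1,267.5 million.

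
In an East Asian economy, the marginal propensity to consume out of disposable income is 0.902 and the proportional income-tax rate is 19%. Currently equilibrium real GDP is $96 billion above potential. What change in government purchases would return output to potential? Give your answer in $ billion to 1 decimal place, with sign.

Spending multiplier = 1/(1 − c(1−t)) = 1/(1 − 0.902×0.81) = 1/0.26938 ≈ 3.712.
Need ΔY = −$96 billion, so ΔG = ΔY/k = (−$96 billion) × 0.26938 ≈ −$25.9 billion.
The government should cut government purchases by $25.9 billion.

−$25.9 billion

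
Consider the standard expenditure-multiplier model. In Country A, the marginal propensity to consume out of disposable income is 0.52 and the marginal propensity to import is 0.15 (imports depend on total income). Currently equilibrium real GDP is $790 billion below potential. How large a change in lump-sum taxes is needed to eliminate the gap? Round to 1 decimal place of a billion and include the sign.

Spending multiplier = 1/(1 − c + m) = 1/(1 − 0.52 + 0.15) = 1/0.63 ≈ 1.587.
Tax multiplier = −c·k = −0.52/0.63 ≈ −0.825. Need ΔY = +$790 billion, so ΔT = ΔY/(−c·k) = −(+$790 billion) × 0.63 / 0.52 ≈ −$957.1 billion.
The government should cut lump-sum taxes by $957.1 billion.

−$957.1 billion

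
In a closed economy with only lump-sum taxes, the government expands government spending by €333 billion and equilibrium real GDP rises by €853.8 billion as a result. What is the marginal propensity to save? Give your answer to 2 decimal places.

Implied spending multiplier k = ΔY/ΔG = 853.8/333 ≈ 2.564.
Since k = 1/(1 − MPC), MPC = 1 − 1/k = 1 − ΔG/ΔY = 1 − 333/853.8 ≈ 0.61.
MPS = 1 − MPC = 0.39.

0.39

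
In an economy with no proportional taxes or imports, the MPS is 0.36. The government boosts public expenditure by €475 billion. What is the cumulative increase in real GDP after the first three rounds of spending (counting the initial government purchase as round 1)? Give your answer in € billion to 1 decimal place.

MPC = 1 − MPS = 1 − 0.36 = 0.64.
Round 1 adds ΔG = €475 billion; each later round is MPC = 0.64 times the previous.
After 3 rounds: 475 + 304 + 194.56 = ΔG·(1 − c^3)/(1 − c) = 475 × (1 − 0.262144)/0.36 ≈ €973.6 billion.

€973.6 billion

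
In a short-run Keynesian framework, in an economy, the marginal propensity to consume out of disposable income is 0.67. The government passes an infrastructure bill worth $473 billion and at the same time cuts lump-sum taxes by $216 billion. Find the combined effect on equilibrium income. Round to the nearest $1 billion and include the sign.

+$1,872 billion

Expenditure multiplier = 1/(1 − MPC) = 1/(1 − 0.67) = 1/0.33 ≈ 3.03.
ΔG contributes k·ΔG = (+$473 billion) / 0.33 ≈ +$1,433.3 billion.
ΔT of −$216 billion changes first-round spending by −c·ΔT = +$144.72 billion, contributing k·(−c·ΔT) = (+$144.72 billion) / 0.33 ≈ +$438.5 billion.
Net ΔY = k(ΔG − c·ΔT) = (+$617.72 billion) / 0.33 ≈ +$1,872 billion.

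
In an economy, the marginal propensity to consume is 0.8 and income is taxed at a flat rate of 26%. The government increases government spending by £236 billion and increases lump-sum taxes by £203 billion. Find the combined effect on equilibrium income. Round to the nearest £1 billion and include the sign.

Expenditure multiplier = 1/(1 − c(1−t)) = 1/(1 − 0.8×0.74) = 1/0.408 ≈ 2.451.
ΔG contributes k·ΔG = (+£236 billion) / 0.408 ≈ +£578.4 billion.
ΔT of +£203 billion changes first-round spending by −c·ΔT = −£162.4 billion, contributing k·(−c·ΔT) = (−£162.4 billion) / 0.408 ≈ −£398 billion.
Net ΔY = k(ΔG − c·ΔT) = (+£73.6 billion) / 0.408 ≈ +£180 billion.

+£180 billion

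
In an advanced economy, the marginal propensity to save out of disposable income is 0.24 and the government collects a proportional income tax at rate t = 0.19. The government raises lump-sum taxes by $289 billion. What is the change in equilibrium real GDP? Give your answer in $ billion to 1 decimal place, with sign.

−$571.4 billion

MPC = 1 − MPS = 1 − 0.24 = 0.76.
A lump-sum tax change of +$289 billion shifts disposable income by −$289 billion; first-round consumption changes by −c × ΔT = −0.76 × (+$289 billion) = −$219.64 billion.
Expenditure multiplier = 1/(1 − c(1−t)) = 1/(1 − 0.76×0.81) = 1/0.3844 ≈ 2.601.
The tax multiplier is −c × k ≈ −1.977, so ΔY = k × (−c·ΔT) = (−$219.64 billion) / 0.3844 ≈ −$571.4 billion.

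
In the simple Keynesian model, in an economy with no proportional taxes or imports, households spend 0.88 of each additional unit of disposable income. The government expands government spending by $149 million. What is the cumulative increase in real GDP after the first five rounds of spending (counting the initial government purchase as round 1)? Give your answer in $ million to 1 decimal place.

$586.4 million

Round 1 adds ΔG = $149 million; each later round is MPC = 0.88 times the previous.
After 5 rounds: 149 + 131.12 + 115.3856 + 101.539328 + 89.35460864 = ΔG·(1 − c^5)/(1 − c) = 149 × (1 − 0.5277319168)/0.12 ≈ $586.4 million.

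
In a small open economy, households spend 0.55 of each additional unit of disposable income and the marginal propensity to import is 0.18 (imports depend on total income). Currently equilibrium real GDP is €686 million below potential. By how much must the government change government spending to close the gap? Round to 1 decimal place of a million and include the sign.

+€432.2 million

Spending multiplier = 1/(1 − c + m) = 1/(1 − 0.55 + 0.18) = 1/0.63 ≈ 1.587.
Need ΔY = +€686 million, so ΔG = ΔY/k = (+€686 million) × 0.63 ≈ +€432.2 million.
The government should increase government spending by €432.2 million.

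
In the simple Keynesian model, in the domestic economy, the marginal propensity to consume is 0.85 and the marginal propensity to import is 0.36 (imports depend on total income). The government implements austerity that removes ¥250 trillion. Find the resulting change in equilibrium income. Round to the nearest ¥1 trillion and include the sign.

−¥490 trillion

Government-spending multiplier = 1/(1 − c + m) = 1/(1 − 0.85 + 0.36) = 1/0.51 ≈ 1.961.
ΔY = k × ΔG = (−¥250 trillion) / 0.51 ≈ −¥490 trillion.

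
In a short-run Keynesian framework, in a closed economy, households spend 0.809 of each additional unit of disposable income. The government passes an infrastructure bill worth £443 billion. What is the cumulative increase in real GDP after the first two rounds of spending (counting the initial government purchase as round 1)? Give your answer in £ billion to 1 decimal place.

£801.4 billion

Round 1 adds ΔG = £443 billion; each later round is MPC = 0.809 times the previous.
After 2 rounds: 443 + 358.387 = ΔG·(1 − c^2)/(1 − c) = 443 × (1 − 0.654481)/0.191 ≈ £801.4 billion.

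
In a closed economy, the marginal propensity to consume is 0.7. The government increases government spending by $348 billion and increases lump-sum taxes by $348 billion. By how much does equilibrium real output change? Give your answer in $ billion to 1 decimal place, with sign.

Expenditure multiplier = 1/(1 − MPC) = 1/(1 − 0.7) = 1/0.3 ≈ 3.333.
ΔG contributes k·ΔG = (+$348 billion) / 0.3 = +$1,160 billion.
ΔT of +$348 billion changes first-round spending by −c·ΔT = −$243.6 billion, contributing k·(−c·ΔT) = (−$243.6 billion) / 0.3 = −$812 billion.
With ΔG = ΔT and no other leakages, the balanced-budget multiplier is 1, so ΔY = ΔG = +$348 billion.

+$348.0 billion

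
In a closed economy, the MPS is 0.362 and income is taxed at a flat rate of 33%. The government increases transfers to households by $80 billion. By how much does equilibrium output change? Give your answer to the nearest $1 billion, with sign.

MPC = 1 − MPS = 1 − 0.362 = 0.638.
The transfer change shifts disposable income by +$80 billion, so first-round consumption changes by c·ΔTR = 0.638 × (+$80 billion) = +$51.04 billion.
Expenditure multiplier = 1/(1 − c(1−t)) = 1/(1 − 0.638×0.67) = 1/0.57254 ≈ 1.747.
The transfer multiplier is c × k ≈ 1.114, so ΔY = k × (c·ΔTR) = (+$51.04 billion) / 0.57254 ≈ +$89 billion.

+$89 billion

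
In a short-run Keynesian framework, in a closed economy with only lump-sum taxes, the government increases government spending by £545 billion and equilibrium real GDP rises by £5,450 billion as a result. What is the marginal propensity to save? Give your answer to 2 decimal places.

Implied spending multiplier k = ΔY/ΔG = 5,450/545 = 10.
Since k = 1/(1 − MPC), MPC = 1 − 1/k = 1 − ΔG/ΔY = 1 − 545/5,450 = 0.90.
MPS = 1 − MPC = 0.10.

0.10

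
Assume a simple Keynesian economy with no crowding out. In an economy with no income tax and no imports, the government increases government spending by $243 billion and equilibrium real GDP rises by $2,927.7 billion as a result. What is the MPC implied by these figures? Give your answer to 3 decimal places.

Implied spending multiplier k = ΔY/ΔG = 2,927.7/243 ≈ 12.0481.
Since k = 1/(1 − MPC), MPC = 1 − 1/k = 1 − ΔG/ΔY = 1 − 243/2,927.7 ≈ 0.917.

0.917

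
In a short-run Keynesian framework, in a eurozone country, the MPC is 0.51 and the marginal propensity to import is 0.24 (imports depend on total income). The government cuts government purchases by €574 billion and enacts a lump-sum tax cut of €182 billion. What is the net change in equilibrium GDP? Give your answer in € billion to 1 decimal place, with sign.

−€659.2 billion

Expenditure multiplier = 1/(1 − c + m) = 1/(1 − 0.51 + 0.24) = 1/0.73 ≈ 1.37.
ΔG contributes k·ΔG = (−€574 billion) / 0.73 ≈ −€786.3 billion.
ΔT of −€182 billion changes first-round spending by −c·ΔT = +€92.82 billion, contributing k·(−c·ΔT) = (+€92.82 billion) / 0.73 ≈ +€127.2 billion.
Net ΔY = k(ΔG − c·ΔT) = (−€481.18 billion) / 0.73 ≈ −€659.2 billion.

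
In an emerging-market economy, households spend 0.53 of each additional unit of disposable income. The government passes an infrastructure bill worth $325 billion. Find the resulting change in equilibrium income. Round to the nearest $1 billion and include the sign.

+$691 billion

Spending multiplier = 1/(1 − MPC) = 1/(1 − 0.53) = 1/0.47 ≈ 2.128.
ΔY = k × ΔG = (+$325 billion) / 0.47 ≈ +$691 billion.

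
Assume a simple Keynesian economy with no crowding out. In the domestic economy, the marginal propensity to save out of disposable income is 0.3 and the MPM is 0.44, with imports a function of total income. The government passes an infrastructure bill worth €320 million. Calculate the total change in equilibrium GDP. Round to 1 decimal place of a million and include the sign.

+€432.4 million

MPC = 1 − MPS = 1 − 0.3 = 0.7.
Spending multiplier = 1/(1 − c + m) = 1/(1 − 0.7 + 0.44) = 1/0.74 ≈ 1.351.
ΔY = k × ΔG = (+€320 million) / 0.74 ≈ +€432.4 million.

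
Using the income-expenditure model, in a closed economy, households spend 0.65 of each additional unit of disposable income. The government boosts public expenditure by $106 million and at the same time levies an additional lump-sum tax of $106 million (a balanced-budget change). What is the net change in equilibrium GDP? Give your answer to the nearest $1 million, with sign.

Expenditure multiplier = 1/(1 − MPC) = 1/(1 − 0.65) = 1/0.35 ≈ 2.857.
ΔG contributes k·ΔG = (+$106 million) / 0.35 ≈ +$302.9 million.
ΔT of +$106 million changes first-round spending by −c·ΔT = −$68.9 million, contributing k·(−c·ΔT) = (−$68.9 million) / 0.35 ≈ −$196.9 million.
With ΔG = ΔT and no other leakages, the balanced-budget multiplier is 1, so ΔY = ΔG = +$106 million.

+$106 million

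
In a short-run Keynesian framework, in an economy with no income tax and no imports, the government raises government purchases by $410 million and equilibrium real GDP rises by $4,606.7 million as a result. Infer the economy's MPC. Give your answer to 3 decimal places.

0.911

Implied spending multiplier k = ΔY/ΔG = 4,606.7/410 ≈ 11.2359.
Since k = 1/(1 − MPC), MPC = 1 − 1/k = 1 − ΔG/ΔY = 1 − 410/4,606.7 ≈ 0.911.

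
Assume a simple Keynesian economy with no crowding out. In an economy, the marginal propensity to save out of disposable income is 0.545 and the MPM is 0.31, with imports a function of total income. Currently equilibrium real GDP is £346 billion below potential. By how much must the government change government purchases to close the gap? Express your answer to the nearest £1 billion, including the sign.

MPC = 1 − MPS = 1 − 0.545 = 0.455.
Spending multiplier = 1/(1 − c + m) = 1/(1 − 0.455 + 0.31) = 1/0.855 ≈ 1.17.
Need ΔY = +£346 billion, so ΔG = ΔY/k = (+£346 billion) × 0.855 ≈ +£296 billion.
The government should increase government purchases by £296 billion.

+£296 billion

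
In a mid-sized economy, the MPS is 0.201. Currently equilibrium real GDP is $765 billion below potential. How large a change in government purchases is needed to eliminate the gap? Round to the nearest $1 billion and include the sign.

MPC = 1 − MPS = 1 − 0.201 = 0.799.
Spending multiplier = 1/(1 − MPC) = 1/(1 − 0.799) = 1/0.201 ≈ 4.975.
Need ΔY = +$765 billion, so ΔG = ΔY/k = (+$765 billion) × 0.201 ≈ +$154 billion.
The government should increase government purchases by $154 billion.

+$154 billion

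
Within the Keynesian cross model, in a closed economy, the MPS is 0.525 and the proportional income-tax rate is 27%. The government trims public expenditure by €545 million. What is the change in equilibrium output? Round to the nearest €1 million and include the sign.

−€834 million

MPC = 1 − MPS = 1 − 0.525 = 0.475.
Expenditure multiplier = 1/(1 − c(1−t)) = 1/(1 − 0.475×0.73) = 1/0.65325 ≈ 1.531.
ΔY = k × ΔG = (−€545 million) / 0.65325 ≈ −€834 million.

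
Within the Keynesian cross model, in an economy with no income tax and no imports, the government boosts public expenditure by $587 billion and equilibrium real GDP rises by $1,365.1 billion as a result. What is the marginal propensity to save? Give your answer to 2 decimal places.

0.43

Implied spending multiplier k = ΔY/ΔG = 1,365.1/587 ≈ 2.3256.
Since k = 1/(1 − MPC), MPC = 1 − 1/k = 1 − ΔG/ΔY = 1 − 587/1,365.1 ≈ 0.57.
MPS = 1 − MPC = 0.43.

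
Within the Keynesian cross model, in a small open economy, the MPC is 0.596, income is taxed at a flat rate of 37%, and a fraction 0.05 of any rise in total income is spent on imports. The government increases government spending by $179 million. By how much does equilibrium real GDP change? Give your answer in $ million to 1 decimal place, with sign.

Government-spending multiplier = 1/(1 − c(1−t) + m) = 1/(1 − 0.596×0.63 + 0.05) = 1/0.67452 ≈ 1.483.
ΔY = k × ΔG = (+$179 million) / 0.67452 ≈ +$265.4 million.

+$265.4 million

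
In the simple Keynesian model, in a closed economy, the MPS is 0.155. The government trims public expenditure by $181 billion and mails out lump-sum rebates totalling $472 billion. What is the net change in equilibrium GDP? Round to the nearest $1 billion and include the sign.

+$1,405 billion

MPC = 1 − MPS = 1 − 0.155 = 0.845.
Expenditure multiplier = 1/(1 − MPC) = 1/(1 − 0.845) = 1/0.155 ≈ 6.452.
ΔG contributes k·ΔG = (−$181 billion) / 0.155 ≈ −$1,167.7 billion.
ΔT of −$472 billion changes first-round spending by −c·ΔT = +$398.84 billion, contributing k·(−c·ΔT) = (+$398.84 billion) / 0.155 ≈ +$2,573.2 billion.
Net ΔY = k(ΔG − c·ΔT) = (+$217.84 billion) / 0.155 ≈ +$1,405 billion.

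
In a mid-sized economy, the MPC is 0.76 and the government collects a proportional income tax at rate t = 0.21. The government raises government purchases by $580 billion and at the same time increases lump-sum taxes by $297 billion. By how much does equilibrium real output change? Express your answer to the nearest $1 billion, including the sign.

Expenditure multiplier = 1/(1 − c(1−t)) = 1/(1 − 0.76×0.79) = 1/0.3996 ≈ 2.503.
ΔG contributes k·ΔG = (+$580 billion) / 0.3996 ≈ +$1,451.5 billion.
ΔT of +$297 billion changes first-round spending by −c·ΔT = −$225.72 billion, contributing k·(−c·ΔT) = (−$225.72 billion) / 0.3996 ≈ −$564.9 billion.
Net ΔY = k(ΔG − c·ΔT) = (+$354.28 billion) / 0.3996 ≈ +$887 billion.

+$887 billion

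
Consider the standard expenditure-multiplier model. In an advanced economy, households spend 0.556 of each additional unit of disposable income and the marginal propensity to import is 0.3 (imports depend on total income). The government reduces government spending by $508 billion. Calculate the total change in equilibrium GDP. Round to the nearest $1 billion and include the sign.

Spending multiplier = 1/(1 − c + m) = 1/(1 − 0.556 + 0.3) = 1/0.744 ≈ 1.344.
ΔY = k × ΔG = (−$508 billion) / 0.744 ≈ −$683 billion.

−$683 billion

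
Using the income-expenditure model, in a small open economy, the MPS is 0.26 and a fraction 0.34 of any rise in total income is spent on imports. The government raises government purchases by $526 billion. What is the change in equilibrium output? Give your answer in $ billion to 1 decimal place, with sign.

+$876.7 billion

MPC = 1 − MPS = 1 − 0.26 = 0.74.
Spending multiplier = 1/(1 − c + m) = 1/(1 − 0.74 + 0.34) = 1/0.6 ≈ 1.667.
ΔY = k × ΔG = (+$526 billion) / 0.6 ≈ +$876.7 billion.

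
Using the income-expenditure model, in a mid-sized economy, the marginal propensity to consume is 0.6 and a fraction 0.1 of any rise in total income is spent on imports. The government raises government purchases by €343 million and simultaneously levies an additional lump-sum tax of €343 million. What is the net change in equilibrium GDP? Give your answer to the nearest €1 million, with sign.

+€274 million

Expenditure multiplier = 1/(1 − c + m) = 1/(1 − 0.6 + 0.1) = 1/0.5 = 2.
ΔG contributes k·ΔG = (+€343 million) / 0.5 = +€686 million.
ΔT of +€343 million changes first-round spending by −c·ΔT = −€205.8 million, contributing k·(−c·ΔT) = (−€205.8 million) / 0.5 = −€411.6 million.
Net ΔY = k(ΔG − c·ΔT) = (+€137.2 million) / 0.5 ≈ +€274 million.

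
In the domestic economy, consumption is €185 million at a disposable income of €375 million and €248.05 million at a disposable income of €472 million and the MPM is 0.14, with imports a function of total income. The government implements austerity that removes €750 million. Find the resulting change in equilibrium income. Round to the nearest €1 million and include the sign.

−€1,531 million

MPC = ΔC/ΔYd = (248.05 − 185)/(472 − 375) = 63.05/97 = 0.65.
Expenditure multiplier = 1/(1 − c + m) = 1/(1 − 0.65 + 0.14) = 1/0.49 ≈ 2.041.
ΔY = k × ΔG = (−€750 million) / 0.49 ≈ −€1,531 million.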